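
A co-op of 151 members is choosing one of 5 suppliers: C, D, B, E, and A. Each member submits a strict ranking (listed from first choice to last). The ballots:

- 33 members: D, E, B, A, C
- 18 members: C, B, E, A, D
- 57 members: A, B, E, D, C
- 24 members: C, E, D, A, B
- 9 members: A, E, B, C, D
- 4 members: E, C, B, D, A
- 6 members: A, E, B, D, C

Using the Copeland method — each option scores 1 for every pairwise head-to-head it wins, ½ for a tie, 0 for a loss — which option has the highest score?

C: loses to D, B, E, and A → score 0.
D: beats C; loses to B, E, and A → score 1.
B: beats C and D; loses to E and A → score 2.
E: beats C, D, B, and A → score 4.
A: beats C, D, and B; loses to E → score 3.
E has the best pairwise record.

E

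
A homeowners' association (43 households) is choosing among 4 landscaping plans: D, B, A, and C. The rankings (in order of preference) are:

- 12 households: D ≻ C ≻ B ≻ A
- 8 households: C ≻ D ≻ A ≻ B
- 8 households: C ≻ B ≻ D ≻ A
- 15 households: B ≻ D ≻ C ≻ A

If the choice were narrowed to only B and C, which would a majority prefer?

C

Voters preferring B to C: 15; preferring C to B: 28.
C wins the head-to-head.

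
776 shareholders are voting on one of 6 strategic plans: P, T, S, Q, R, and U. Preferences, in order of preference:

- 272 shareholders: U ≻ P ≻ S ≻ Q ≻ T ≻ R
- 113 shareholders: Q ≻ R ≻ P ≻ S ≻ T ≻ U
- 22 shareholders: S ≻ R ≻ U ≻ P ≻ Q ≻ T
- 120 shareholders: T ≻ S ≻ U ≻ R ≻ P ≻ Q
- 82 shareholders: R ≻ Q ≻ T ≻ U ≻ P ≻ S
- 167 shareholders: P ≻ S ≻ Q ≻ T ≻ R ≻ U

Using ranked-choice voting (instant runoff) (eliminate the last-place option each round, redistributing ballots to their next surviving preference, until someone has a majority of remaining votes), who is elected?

U

Round 1: P 167, T 120, S 22, Q 113, R 82, U 272. Eliminate S.
Round 2: P 167, T 120, Q 113, R 104, U 272. Eliminate R.
Round 3: P 167, T 120, Q 195, U 294. Eliminate T.
Round 4: P 167, Q 195, U 414. U has a majority.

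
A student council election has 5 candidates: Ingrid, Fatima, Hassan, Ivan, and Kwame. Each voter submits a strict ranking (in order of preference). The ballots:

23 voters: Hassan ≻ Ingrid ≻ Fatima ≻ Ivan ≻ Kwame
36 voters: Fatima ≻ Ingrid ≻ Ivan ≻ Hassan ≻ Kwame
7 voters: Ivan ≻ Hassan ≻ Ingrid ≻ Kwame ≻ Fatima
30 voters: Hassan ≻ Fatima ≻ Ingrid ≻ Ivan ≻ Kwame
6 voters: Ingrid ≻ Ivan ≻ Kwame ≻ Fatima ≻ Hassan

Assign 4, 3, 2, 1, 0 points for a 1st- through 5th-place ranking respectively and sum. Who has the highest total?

Ingrid: 23·3 + 36·3 + 7·2 + 30·2 + 6·4 = 275
Fatima: 23·2 + 36·4 + 7·0 + 30·3 + 6·1 = 286
Hassan: 23·4 + 36·1 + 7·3 + 30·4 + 6·0 = 269
Ivan: 23·1 + 36·2 + 7·4 + 30·1 + 6·3 = 171
Kwame: 23·0 + 36·0 + 7·1 + 30·0 + 6·2 = 19
Fatima has the highest Borda score (286).

Fatima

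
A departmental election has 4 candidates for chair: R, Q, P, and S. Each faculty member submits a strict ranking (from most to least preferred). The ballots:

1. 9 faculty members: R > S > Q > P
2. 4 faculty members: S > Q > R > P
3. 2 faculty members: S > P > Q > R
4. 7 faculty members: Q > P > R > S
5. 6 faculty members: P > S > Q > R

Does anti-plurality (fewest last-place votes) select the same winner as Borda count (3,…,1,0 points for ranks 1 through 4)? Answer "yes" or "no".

no

Anti-plurality — last-place votes: R 8, Q 0, P 13, S 7. Winner: Q.
Borda — scores: R 38, Q 46, P 36, S 48. Winner: S.
The two methods disagree.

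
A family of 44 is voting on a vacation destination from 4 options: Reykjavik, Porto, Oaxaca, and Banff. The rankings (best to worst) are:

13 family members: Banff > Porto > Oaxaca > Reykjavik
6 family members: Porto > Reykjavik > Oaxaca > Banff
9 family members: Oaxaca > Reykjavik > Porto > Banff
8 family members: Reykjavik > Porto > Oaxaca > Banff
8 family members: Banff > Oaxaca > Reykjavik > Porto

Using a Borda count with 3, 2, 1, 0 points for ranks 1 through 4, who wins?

Reykjavik: 13·0 + 6·2 + 9·2 + 8·3 + 8·1 = 62
Porto: 13·2 + 6·3 + 9·1 + 8·2 + 8·0 = 69
Oaxaca: 13·1 + 6·1 + 9·3 + 8·1 + 8·2 = 70
Banff: 13·3 + 6·0 + 9·0 + 8·0 + 8·3 = 63
Oaxaca has the highest Borda score (70).

Oaxaca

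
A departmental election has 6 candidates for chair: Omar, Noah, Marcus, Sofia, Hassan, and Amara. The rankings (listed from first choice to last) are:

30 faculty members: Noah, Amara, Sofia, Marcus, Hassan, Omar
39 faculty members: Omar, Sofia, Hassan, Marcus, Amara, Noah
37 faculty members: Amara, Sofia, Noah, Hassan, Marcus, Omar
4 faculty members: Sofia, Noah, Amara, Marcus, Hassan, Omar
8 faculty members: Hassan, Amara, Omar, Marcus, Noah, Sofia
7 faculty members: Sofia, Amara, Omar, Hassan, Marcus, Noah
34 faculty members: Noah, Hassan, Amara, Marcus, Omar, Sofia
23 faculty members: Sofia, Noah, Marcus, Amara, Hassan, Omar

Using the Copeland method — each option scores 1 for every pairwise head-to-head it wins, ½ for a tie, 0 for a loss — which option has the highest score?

Omar: loses to Noah, Marcus, Sofia, Hassan, and Amara → score 0.
Noah: beats Omar, Marcus, and Hassan; ties Amara; loses to Sofia → score 3.5.
Marcus: beats Omar; loses to Noah, Sofia, Hassan, and Amara → score 1.
Sofia: beats Omar, Noah, Marcus, and Hassan; loses to Amara → score 4.
Hassan: beats Omar and Marcus; loses to Noah, Sofia, and Amara → score 2.
Amara: beats Omar, Marcus, Sofia, and Hassan; ties Noah → score 4.5.
Amara has the best pairwise record.

Amara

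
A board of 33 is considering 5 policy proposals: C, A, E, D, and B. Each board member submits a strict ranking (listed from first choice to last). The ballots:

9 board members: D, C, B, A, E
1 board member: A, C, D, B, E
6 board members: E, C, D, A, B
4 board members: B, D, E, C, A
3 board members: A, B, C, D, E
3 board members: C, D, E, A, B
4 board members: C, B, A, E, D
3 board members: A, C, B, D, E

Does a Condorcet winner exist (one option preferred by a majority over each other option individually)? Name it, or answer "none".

C

C vs A: 26–7 for C.
C vs E: 23–10 for C.
C vs D: 20–13 for C.
C vs B: 26–7 for C.
C beats every other option head-to-head.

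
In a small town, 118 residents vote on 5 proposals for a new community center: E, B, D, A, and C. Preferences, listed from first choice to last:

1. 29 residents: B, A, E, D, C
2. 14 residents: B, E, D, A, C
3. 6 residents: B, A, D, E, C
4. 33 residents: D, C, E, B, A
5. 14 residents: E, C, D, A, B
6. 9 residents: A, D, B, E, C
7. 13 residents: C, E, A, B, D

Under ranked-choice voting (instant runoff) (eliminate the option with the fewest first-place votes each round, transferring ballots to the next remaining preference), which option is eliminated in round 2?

Round 1: E 14, B 49, D 33, A 9, C 13. Eliminate A.
Round 2: E 14, B 49, D 42, C 13. Eliminate C.

C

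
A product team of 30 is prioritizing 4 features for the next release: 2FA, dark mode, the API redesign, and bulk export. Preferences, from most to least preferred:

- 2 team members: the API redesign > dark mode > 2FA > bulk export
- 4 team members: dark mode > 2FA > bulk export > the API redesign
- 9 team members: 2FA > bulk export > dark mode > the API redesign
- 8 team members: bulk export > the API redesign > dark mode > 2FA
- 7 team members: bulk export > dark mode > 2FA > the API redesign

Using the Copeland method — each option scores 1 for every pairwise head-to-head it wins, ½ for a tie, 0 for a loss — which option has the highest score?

bulk export

2FA: beats the API redesign; ties bulk export; loses to dark mode → score 1.5.
dark mode: beats 2FA and the API redesign; loses to bulk export → score 2.
the API redesign: loses to 2FA, dark mode, and bulk export → score 0.
bulk export: beats dark mode and the API redesign; ties 2FA → score 2.5.
bulk export has the best pairwise record.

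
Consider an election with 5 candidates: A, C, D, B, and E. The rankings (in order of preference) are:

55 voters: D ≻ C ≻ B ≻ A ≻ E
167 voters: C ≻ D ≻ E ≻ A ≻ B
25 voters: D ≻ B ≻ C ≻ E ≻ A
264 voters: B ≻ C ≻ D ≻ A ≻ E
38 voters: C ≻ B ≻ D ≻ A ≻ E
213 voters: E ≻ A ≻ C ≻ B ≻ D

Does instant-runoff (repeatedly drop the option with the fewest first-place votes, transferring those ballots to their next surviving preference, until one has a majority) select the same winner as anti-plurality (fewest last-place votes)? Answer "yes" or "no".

yes

Instant-runoff — R1 A 0, C 205, D 80, B 264, E 213 (A out); R2 C 205, D 80, B 264, E 213 (D out); R3 C 260, B 289, E 213 (E out); R4 C 473, B 289 (C winner). Winner: C.
Anti-plurality — last-place votes: A 25, C 0, D 213, B 167, E 357. Winner: C.
The two methods agree.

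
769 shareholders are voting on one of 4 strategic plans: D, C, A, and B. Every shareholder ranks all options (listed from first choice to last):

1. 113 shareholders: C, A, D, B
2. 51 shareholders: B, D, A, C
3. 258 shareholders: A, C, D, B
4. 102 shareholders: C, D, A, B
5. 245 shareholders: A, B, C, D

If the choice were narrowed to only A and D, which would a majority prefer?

Voters preferring A to D: 616; preferring D to A: 153.
A wins the head-to-head.

A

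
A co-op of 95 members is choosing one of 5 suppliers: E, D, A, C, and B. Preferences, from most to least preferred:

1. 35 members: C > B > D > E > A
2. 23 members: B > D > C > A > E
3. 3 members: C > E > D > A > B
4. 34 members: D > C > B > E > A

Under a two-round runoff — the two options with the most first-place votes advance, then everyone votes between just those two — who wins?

Round 1 first-place votes: E 0, D 34, A 0, C 38, B 23.
C and D advance.
Runoff: C is preferred to D by 38 voters; D by 57.
D wins the runoff.

D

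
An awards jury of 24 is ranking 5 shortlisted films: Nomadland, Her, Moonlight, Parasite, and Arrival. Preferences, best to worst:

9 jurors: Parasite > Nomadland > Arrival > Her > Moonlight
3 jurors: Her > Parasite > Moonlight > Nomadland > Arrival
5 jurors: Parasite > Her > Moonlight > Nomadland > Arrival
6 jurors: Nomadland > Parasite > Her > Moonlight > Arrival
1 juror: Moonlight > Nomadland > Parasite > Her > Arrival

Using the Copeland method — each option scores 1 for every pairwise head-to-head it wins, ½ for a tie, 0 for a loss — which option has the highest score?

Parasite

Nomadland: beats Her, Moonlight, and Arrival; loses to Parasite → score 3.
Her: beats Moonlight and Arrival; loses to Nomadland and Parasite → score 2.
Moonlight: beats Arrival; loses to Nomadland, Her, and Parasite → score 1.
Parasite: beats Nomadland, Her, Moonlight, and Arrival → score 4.
Arrival: loses to Nomadland, Her, Moonlight, and Parasite → score 0.
Parasite has the best pairwise record.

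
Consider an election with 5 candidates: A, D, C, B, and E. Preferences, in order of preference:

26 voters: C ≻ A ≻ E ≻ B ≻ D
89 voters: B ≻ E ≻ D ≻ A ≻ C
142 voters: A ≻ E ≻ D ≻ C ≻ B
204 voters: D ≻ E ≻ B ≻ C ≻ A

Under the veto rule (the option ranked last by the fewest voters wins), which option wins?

Last-place votes: A 204, D 26, C 89, B 142, E 0.
E is ranked last by the fewest voters, so E wins.

E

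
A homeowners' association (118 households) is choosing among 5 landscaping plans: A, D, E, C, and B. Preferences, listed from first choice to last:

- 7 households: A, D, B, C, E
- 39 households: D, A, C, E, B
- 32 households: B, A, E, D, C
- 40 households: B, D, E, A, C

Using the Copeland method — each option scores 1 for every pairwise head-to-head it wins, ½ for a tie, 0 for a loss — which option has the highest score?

A: beats E and C; loses to D and B → score 2.
D: beats A, E, and C; loses to B → score 3.
E: beats C; loses to A, D, and B → score 1.
C: loses to A, D, E, and B → score 0.
B: beats A, D, E, and C → score 4.
B has the best pairwise record.

B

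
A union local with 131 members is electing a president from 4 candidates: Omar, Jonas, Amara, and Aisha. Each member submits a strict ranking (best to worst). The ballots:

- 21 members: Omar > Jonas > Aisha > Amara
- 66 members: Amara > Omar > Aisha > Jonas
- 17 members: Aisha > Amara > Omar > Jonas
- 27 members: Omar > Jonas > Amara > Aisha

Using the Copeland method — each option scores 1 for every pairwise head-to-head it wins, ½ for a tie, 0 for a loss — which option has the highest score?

Amara

Omar: beats Jonas and Aisha; loses to Amara → score 2.
Jonas: loses to Omar, Amara, and Aisha → score 0.
Amara: beats Omar, Jonas, and Aisha → score 3.
Aisha: beats Jonas; loses to Omar and Amara → score 1.
Amara has the best pairwise record.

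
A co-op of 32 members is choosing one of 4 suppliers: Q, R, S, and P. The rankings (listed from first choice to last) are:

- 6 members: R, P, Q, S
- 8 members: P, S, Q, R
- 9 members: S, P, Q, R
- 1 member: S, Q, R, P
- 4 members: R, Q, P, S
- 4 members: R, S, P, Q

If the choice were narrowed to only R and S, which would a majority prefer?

Voters preferring R to S: 14; preferring S to R: 18.
S wins the head-to-head.

S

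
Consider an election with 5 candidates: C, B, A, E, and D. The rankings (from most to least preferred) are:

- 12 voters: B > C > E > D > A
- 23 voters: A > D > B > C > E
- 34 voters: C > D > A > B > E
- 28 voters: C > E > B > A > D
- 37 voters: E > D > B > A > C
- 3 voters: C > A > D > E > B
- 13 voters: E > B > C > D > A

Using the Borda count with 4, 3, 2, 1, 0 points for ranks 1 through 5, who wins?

C: 12·3 + 23·1 + 34·4 + 28·4 + 37·0 + 3·4 + 13·2 = 345
B: 12·4 + 23·2 + 34·1 + 28·2 + 37·2 + 3·0 + 13·3 = 297
A: 12·0 + 23·4 + 34·2 + 28·1 + 37·1 + 3·3 + 13·0 = 234
E: 12·2 + 23·0 + 34·0 + 28·3 + 37·4 + 3·1 + 13·4 = 311
D: 12·1 + 23·3 + 34·3 + 28·0 + 37·3 + 3·2 + 13·1 = 313
C has the highest Borda score (345).

C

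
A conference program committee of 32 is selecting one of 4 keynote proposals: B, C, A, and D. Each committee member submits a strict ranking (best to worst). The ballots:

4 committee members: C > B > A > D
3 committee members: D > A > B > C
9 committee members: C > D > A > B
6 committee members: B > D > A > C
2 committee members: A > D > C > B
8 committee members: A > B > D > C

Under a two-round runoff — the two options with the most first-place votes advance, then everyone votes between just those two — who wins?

A

Round 1 first-place votes: B 6, C 13, A 10, D 3.
C and A advance.
Runoff: C is preferred to A by 13 voters; A by 19.
A wins the runoff.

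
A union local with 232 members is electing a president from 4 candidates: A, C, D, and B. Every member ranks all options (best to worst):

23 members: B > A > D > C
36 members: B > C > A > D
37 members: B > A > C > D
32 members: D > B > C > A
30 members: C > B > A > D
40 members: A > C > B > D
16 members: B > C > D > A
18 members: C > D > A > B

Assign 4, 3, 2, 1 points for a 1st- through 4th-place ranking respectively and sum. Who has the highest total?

B

A: 23·3 + 36·2 + 37·3 + 32·1 + 30·2 + 40·4 + 16·1 + 18·2 = 556
C: 23·1 + 36·3 + 37·2 + 32·2 + 30·4 + 40·3 + 16·3 + 18·4 = 629
D: 23·2 + 36·1 + 37·1 + 32·4 + 30·1 + 40·1 + 16·2 + 18·3 = 403
B: 23·4 + 36·4 + 37·4 + 32·3 + 30·3 + 40·2 + 16·4 + 18·1 = 732
B has the highest Borda score (732).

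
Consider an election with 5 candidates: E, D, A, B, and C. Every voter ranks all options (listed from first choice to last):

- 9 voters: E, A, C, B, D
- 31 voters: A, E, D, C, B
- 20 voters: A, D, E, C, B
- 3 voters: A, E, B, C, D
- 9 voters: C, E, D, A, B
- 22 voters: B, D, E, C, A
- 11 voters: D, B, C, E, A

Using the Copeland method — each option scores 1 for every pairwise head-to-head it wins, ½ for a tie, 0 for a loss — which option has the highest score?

A

E: beats B and C; loses to D and A → score 2.
D: beats E, B, and C; loses to A → score 3.
A: beats E, D, B, and C → score 4.
B: loses to E, D, A, and C → score 0.
C: beats B; loses to E, D, and A → score 1.
A has the best pairwise record.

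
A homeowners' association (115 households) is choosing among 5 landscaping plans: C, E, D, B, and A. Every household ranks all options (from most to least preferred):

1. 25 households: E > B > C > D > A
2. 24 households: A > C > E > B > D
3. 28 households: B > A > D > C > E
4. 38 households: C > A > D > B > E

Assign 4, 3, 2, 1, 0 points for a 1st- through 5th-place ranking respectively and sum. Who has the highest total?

C

C: 25·2 + 24·3 + 28·1 + 38·4 = 302
E: 25·4 + 24·2 + 28·0 + 38·0 = 148
D: 25·1 + 24·0 + 28·2 + 38·2 = 157
B: 25·3 + 24·1 + 28·4 + 38·1 = 249
A: 25·0 + 24·4 + 28·3 + 38·3 = 294
C has the highest Borda score (302).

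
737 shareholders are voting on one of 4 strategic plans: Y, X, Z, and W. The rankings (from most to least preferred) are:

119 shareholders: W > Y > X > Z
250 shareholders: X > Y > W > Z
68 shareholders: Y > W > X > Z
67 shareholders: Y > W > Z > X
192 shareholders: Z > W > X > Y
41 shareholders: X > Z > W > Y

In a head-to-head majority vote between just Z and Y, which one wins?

Y

Voters preferring Z to Y: 233; preferring Y to Z: 504.
Y wins the head-to-head.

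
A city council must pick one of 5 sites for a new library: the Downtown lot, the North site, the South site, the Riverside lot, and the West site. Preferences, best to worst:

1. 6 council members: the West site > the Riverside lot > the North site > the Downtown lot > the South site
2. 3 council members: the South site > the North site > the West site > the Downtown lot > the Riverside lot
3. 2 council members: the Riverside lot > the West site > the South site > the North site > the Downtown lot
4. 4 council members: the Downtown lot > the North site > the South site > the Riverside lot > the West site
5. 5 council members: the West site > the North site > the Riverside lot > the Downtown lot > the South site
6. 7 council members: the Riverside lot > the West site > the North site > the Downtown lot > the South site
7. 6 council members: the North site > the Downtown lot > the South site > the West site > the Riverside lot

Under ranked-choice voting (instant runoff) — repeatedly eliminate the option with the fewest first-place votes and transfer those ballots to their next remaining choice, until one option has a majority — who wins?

the West site

Round 1: the Downtown lot 4, the North site 6, the South site 3, the Riverside lot 9, the West site 11. Eliminate the South site.
Round 2: the Downtown lot 4, the North site 9, the Riverside lot 9, the West site 11. Eliminate the Downtown lot.
Round 3: the North site 13, the Riverside lot 9, the West site 11. Eliminate the Riverside lot.
Round 4: the North site 13, the West site 20. The West site has a majority.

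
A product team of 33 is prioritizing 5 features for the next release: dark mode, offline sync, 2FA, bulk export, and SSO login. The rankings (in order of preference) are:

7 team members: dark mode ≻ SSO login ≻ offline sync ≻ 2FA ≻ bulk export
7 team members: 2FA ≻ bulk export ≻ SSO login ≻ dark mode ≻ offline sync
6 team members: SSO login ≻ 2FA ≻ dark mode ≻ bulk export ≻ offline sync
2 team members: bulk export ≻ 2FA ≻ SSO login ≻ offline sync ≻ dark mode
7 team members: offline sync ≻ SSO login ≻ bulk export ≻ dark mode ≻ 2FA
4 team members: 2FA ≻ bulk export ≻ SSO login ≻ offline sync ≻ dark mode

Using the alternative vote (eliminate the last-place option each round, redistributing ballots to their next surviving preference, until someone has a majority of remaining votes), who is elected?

Round 1: dark mode 7, offline sync 7, 2FA 11, bulk export 2, SSO login 6. Eliminate bulk export.
Round 2: dark mode 7, offline sync 7, 2FA 13, SSO login 6. Eliminate SSO login.
Round 3: dark mode 7, offline sync 7, 2FA 19. 2FA has a majority.

2FA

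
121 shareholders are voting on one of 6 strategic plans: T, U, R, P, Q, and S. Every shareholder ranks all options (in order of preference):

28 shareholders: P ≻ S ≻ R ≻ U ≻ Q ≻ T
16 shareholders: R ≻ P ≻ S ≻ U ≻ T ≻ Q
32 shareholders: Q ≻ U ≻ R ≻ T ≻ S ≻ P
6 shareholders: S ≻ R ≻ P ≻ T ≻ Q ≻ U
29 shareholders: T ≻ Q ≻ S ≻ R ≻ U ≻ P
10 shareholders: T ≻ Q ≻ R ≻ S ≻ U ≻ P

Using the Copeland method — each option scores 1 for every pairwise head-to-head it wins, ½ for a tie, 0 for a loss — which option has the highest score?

Q

T: beats P, Q, and S; loses to U and R → score 3.
U: beats T and P; loses to R, Q, and S → score 2.
R: beats T, U, and P; loses to Q and S → score 3.
P: loses to T, U, R, Q, and S → score 0.
Q: beats U, R, P, and S; loses to T → score 4.
S: beats U, R, and P; loses to T and Q → score 3.
Q has the best pairwise record.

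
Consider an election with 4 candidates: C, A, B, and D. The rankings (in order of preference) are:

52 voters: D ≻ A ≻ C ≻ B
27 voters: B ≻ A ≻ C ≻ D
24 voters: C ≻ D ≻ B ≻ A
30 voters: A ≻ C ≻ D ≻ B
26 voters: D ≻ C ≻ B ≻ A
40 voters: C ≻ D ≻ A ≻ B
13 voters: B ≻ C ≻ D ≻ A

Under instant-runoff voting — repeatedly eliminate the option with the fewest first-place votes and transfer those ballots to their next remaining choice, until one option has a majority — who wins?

C

Round 1: C 64, A 30, B 40, D 78. Eliminate A.
Round 2: C 94, B 40, D 78. Eliminate B.
Round 3: C 134, D 78. C has a majority.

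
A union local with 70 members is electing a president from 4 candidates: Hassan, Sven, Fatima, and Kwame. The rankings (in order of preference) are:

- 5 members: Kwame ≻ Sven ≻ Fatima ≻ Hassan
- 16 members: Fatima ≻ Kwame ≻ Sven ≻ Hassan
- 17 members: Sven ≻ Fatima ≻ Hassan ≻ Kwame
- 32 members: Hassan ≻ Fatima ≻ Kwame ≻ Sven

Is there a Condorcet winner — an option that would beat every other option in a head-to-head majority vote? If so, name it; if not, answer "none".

Fatima vs Hassan: 38–32 for Fatima.
Fatima vs Sven: 48–22 for Fatima.
Fatima vs Kwame: 65–5 for Fatima.
Fatima beats every other option head-to-head.

Fatima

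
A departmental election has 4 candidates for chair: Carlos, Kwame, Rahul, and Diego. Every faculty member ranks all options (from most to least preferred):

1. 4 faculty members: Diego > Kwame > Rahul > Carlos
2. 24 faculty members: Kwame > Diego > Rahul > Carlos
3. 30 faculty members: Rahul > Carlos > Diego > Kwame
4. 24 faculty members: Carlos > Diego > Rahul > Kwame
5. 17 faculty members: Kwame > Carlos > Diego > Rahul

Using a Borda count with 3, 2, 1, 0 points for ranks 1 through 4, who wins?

Carlos: 4·0 + 24·0 + 30·2 + 24·3 + 17·2 = 166
Kwame: 4·2 + 24·3 + 30·0 + 24·0 + 17·3 = 131
Rahul: 4·1 + 24·1 + 30·3 + 24·1 + 17·0 = 142
Diego: 4·3 + 24·2 + 30·1 + 24·2 + 17·1 = 155
Carlos has the highest Borda score (166).

Carlos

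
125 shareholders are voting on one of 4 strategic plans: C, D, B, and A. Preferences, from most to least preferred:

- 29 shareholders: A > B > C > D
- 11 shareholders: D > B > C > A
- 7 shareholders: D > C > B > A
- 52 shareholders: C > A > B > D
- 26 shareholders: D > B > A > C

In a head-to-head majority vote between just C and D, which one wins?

C

Voters preferring C to D: 81; preferring D to C: 44.
C wins the head-to-head.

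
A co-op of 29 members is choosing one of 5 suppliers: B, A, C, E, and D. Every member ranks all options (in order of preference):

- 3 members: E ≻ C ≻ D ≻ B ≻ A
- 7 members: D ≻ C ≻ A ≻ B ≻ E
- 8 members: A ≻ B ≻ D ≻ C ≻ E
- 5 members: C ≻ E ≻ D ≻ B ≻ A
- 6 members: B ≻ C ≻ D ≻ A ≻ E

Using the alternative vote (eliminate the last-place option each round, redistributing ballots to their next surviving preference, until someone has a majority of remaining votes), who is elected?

Round 1: B 6, A 8, C 5, E 3, D 7. Eliminate E.
Round 2: B 6, A 8, C 8, D 7. Eliminate B.
Round 3: A 8, C 14, D 7. Eliminate D.
Round 4: A 8, C 21. C has a majority.

C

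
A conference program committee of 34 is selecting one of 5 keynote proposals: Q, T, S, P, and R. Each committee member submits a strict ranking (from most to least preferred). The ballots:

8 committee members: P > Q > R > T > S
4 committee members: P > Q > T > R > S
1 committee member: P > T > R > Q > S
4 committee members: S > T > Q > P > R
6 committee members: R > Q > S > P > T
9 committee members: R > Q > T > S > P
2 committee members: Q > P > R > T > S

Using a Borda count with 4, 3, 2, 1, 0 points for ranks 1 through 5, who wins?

Q: 8·3 + 4·3 + 1·1 + 4·2 + 6·3 + 9·3 + 2·4 = 98
T: 8·1 + 4·2 + 1·3 + 4·3 + 6·0 + 9·2 + 2·1 = 51
S: 8·0 + 4·0 + 1·0 + 4·4 + 6·2 + 9·1 + 2·0 = 37
P: 8·4 + 4·4 + 1·4 + 4·1 + 6·1 + 9·0 + 2·3 = 68
R: 8·2 + 4·1 + 1·2 + 4·0 + 6·4 + 9·4 + 2·2 = 86
Q has the highest Borda score (98).

Q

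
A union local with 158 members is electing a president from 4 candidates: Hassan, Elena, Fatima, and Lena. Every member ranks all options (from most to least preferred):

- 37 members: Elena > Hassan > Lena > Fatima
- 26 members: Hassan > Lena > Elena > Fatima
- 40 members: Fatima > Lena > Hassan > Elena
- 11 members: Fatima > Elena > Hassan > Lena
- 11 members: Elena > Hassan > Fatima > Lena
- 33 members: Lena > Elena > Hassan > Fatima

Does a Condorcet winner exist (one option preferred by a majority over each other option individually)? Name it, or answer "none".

Checking pairwise contests:
Elena beats Hassan 92–66.
Lena beats Elena 99–59.
Hassan beats Fatima 107–51.
Hassan beats Lena 85–73.
Every option loses at least one head-to-head, so there is no Condorcet winner.

none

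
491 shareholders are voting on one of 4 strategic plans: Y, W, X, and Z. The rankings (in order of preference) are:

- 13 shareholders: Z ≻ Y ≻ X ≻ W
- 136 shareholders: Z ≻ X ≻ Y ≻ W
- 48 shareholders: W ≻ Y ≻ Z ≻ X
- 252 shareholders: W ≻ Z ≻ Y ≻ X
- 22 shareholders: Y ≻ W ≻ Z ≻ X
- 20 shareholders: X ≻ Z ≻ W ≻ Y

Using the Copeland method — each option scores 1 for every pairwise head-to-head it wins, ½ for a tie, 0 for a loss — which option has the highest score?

W

Y: beats X; loses to W and Z → score 1.
W: beats Y, X, and Z → score 3.
X: loses to Y, W, and Z → score 0.
Z: beats Y and X; loses to W → score 2.
W has the best pairwise record.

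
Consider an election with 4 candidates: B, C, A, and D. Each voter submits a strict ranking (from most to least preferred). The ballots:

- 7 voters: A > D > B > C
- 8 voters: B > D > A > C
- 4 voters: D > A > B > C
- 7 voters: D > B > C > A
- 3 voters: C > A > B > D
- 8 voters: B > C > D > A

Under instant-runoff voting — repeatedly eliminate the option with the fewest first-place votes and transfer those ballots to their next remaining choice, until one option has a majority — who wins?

Round 1: B 16, C 3, A 7, D 11. Eliminate C.
Round 2: B 16, A 10, D 11. Eliminate A.
Round 3: B 19, D 18. B has a majority.

B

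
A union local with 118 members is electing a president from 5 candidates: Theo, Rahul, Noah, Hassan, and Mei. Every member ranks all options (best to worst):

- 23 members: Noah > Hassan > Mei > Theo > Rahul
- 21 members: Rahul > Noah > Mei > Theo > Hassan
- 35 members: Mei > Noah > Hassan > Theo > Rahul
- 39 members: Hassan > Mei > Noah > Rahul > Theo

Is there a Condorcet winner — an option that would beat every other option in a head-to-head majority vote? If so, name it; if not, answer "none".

none

Checking pairwise contests:
Rahul beats Theo 60–58.
Noah beats Rahul 97–21.
Mei beats Noah 74–44.
Noah beats Hassan 79–39.
Hassan beats Mei 62–56.
Every option loses at least one head-to-head, so there is no Condorcet winner.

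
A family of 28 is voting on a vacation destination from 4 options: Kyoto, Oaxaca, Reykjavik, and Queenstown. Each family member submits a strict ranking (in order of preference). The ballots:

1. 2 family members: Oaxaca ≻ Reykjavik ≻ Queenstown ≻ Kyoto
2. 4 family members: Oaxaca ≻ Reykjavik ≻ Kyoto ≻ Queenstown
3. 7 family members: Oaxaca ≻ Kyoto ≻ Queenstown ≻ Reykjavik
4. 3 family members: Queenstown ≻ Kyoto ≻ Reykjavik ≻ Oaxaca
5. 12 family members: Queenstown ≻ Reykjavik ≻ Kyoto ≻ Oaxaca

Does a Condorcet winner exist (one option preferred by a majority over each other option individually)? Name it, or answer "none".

Queenstown vs Kyoto: 17–11 for Queenstown.
Queenstown vs Oaxaca: 15–13 for Queenstown.
Queenstown vs Reykjavik: 22–6 for Queenstown.
Queenstown beats every other option head-to-head.

Queenstown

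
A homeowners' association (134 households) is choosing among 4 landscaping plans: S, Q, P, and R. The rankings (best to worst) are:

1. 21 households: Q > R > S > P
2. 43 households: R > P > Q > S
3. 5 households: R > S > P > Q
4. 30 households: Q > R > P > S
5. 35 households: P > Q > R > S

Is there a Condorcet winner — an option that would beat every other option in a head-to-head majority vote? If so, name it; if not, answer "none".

Checking pairwise contests:
Q beats S 129–5.
P beats Q 83–51.
R beats P 99–35.
Q beats R 86–48.
Every option loses at least one head-to-head, so there is no Condorcet winner.

none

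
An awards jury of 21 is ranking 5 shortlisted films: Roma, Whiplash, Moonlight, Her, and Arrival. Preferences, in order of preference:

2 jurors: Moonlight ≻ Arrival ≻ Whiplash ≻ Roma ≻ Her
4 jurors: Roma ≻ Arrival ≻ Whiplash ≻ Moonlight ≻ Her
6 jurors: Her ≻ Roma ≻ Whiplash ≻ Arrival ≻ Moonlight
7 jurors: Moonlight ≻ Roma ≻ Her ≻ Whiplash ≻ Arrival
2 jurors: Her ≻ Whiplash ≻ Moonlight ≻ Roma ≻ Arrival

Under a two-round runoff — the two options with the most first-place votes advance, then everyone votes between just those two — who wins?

Round 1 first-place votes: Roma 4, Whiplash 0, Moonlight 9, Her 8, Arrival 0.
Moonlight and Her advance.
Runoff: Moonlight is preferred to Her by 13 voters; Her by 8.
Moonlight wins the runoff.

Moonlight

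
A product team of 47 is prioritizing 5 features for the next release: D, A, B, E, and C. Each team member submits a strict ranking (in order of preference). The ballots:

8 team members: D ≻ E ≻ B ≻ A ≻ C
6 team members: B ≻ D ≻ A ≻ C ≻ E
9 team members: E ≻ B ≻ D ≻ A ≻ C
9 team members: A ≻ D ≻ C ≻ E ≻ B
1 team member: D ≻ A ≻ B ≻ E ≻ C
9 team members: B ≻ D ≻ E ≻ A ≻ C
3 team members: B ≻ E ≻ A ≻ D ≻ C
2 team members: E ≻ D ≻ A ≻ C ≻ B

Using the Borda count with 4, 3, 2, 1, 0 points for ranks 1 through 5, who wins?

D: 8·4 + 6·3 + 9·2 + 9·3 + 1·4 + 9·3 + 3·1 + 2·3 = 135
A: 8·1 + 6·2 + 9·1 + 9·4 + 1·3 + 9·1 + 3·2 + 2·2 = 87
B: 8·2 + 6·4 + 9·3 + 9·0 + 1·2 + 9·4 + 3·4 + 2·0 = 117
E: 8·3 + 6·0 + 9·4 + 9·1 + 1·1 + 9·2 + 3·3 + 2·4 = 105
C: 8·0 + 6·1 + 9·0 + 9·2 + 1·0 + 9·0 + 3·0 + 2·1 = 26
D has the highest Borda score (135).

D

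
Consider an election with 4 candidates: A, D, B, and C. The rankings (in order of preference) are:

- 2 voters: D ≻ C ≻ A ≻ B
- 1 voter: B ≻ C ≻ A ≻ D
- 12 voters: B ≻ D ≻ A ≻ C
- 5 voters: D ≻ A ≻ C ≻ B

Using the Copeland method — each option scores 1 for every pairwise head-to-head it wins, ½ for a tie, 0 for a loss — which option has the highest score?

A: beats C; loses to D and B → score 1.
D: beats A and C; loses to B → score 2.
B: beats A, D, and C → score 3.
C: loses to A, D, and B → score 0.
B has the best pairwise record.

B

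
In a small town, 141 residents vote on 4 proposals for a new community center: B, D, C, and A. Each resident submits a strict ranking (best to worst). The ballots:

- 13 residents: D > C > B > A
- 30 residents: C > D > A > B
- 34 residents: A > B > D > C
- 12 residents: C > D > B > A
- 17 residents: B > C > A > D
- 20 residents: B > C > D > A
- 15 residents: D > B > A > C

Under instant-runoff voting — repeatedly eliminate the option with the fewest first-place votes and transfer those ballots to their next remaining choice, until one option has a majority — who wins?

Round 1: B 37, D 28, C 42, A 34. Eliminate D.
Round 2: B 52, C 55, A 34. Eliminate A.
Round 3: B 86, C 55. B has a majority.

B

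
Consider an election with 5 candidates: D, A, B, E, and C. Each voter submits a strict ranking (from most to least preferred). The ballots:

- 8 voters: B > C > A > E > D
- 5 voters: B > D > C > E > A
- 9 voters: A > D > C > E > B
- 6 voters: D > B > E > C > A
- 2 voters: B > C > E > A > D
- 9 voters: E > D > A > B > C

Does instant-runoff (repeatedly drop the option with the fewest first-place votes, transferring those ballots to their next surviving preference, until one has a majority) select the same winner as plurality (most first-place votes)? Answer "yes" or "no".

yes

Instant-runoff — R1 D 6, A 9, B 15, E 9, C 0 (C out); R2 D 6, A 9, B 15, E 9 (D out); R3 A 9, B 21, E 9 (B winner). Winner: B.
Plurality — first-place votes: D 6, A 9, B 15, E 9, C 0. Winner: B.
The two methods agree.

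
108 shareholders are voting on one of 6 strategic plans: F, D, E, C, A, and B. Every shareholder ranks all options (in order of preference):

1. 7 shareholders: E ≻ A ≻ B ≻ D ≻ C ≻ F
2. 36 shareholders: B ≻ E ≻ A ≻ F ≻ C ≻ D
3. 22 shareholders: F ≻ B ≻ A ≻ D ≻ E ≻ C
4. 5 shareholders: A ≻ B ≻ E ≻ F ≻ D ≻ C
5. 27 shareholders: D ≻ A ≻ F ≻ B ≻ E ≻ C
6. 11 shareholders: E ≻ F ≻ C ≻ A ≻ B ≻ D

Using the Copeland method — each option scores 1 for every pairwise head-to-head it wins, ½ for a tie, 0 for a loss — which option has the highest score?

B

F: beats D, C, and B; loses to E and A → score 3.
D: beats C; loses to F, E, A, and B → score 1.
E: beats F, D, and C; ties A; loses to B → score 3.5.
C: loses to F, D, E, A, and B → score 0.
A: beats F, D, and C; ties E; loses to B → score 3.5.
B: beats D, E, C, and A; loses to F → score 4.
B has the best pairwise record.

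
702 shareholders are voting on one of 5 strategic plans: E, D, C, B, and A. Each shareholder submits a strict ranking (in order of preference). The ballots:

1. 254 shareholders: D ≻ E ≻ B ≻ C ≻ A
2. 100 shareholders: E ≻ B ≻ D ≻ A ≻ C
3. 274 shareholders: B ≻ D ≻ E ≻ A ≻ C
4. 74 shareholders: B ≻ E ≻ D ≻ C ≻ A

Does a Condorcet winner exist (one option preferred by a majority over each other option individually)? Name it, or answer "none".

none

Checking pairwise contests:
D beats E 528–174.
B beats D 448–254.
E beats C 702–0.
E beats B 354–348.
E beats A 702–0.
Every option loses at least one head-to-head, so there is no Condorcet winner.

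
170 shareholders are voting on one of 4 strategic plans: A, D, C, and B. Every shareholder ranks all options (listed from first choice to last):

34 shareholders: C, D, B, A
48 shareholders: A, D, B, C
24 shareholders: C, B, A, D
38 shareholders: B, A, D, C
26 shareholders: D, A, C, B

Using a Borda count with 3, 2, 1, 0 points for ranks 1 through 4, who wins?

A

A: 34·0 + 48·3 + 24·1 + 38·2 + 26·2 = 296
D: 34·2 + 48·2 + 24·0 + 38·1 + 26·3 = 280
C: 34·3 + 48·0 + 24·3 + 38·0 + 26·1 = 200
B: 34·1 + 48·1 + 24·2 + 38·3 + 26·0 = 244
A has the highest Borda score (296).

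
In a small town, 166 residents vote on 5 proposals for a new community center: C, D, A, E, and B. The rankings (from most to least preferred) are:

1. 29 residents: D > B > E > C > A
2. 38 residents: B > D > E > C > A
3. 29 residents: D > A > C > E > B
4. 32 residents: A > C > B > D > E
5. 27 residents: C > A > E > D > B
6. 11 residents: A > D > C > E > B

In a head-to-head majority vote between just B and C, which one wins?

C

Voters preferring B to C: 67; preferring C to B: 99.
C wins the head-to-head.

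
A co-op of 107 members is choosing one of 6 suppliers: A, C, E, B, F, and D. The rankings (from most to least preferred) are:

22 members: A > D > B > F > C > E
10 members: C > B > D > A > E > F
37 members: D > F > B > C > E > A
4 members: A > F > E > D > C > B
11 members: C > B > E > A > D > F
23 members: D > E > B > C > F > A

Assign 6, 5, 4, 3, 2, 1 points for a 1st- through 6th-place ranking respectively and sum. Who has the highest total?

D

A: 22·6 + 10·3 + 37·1 + 4·6 + 11·3 + 23·1 = 279
C: 22·2 + 10·6 + 37·3 + 4·2 + 11·6 + 23·3 = 358
E: 22·1 + 10·2 + 37·2 + 4·4 + 11·4 + 23·5 = 291
B: 22·4 + 10·5 + 37·4 + 4·1 + 11·5 + 23·4 = 437
F: 22·3 + 10·1 + 37·5 + 4·5 + 11·1 + 23·2 = 338
D: 22·5 + 10·4 + 37·6 + 4·3 + 11·2 + 23·6 = 544
D has the highest Borda score (544).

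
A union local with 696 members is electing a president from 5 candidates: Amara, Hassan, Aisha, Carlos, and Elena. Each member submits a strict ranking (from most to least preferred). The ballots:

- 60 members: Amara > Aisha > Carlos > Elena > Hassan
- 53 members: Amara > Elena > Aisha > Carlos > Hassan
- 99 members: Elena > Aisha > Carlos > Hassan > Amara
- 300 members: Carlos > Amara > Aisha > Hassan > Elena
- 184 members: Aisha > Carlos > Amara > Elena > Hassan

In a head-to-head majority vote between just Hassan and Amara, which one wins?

Voters preferring Hassan to Amara: 99; preferring Amara to Hassan: 597.
Amara wins the head-to-head.

Amara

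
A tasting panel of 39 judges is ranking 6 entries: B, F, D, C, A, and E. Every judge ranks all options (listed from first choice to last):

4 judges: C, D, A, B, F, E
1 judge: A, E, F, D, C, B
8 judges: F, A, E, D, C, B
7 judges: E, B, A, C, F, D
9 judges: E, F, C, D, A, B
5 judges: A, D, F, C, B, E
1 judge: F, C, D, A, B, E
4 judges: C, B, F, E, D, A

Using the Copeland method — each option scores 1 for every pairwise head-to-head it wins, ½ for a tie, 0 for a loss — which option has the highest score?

F

B: loses to F, D, C, A, and E → score 0.
F: beats B, D, C, A, and E → score 5.
D: beats B; loses to F, C, A, and E → score 1.
C: beats B and D; loses to F, A, and E → score 2.
A: beats B, D, and C; loses to F and E → score 3.
E: beats B, D, C, and A; loses to F → score 4.
F has the best pairwise record.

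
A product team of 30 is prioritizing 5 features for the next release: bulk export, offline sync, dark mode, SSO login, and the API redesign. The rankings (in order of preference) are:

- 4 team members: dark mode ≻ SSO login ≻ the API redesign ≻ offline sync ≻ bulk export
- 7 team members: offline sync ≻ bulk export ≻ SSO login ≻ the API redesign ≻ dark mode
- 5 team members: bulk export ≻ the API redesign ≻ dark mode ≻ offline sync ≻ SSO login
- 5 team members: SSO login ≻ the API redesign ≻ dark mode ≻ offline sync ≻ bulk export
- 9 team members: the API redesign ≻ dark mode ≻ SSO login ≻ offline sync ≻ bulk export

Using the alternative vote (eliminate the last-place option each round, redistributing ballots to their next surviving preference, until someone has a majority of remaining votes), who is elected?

Round 1: bulk export 5, offline sync 7, dark mode 4, SSO login 5, the API redesign 9. Eliminate dark mode.
Round 2: bulk export 5, offline sync 7, SSO login 9, the API redesign 9. Eliminate bulk export.
Round 3: offline sync 7, SSO login 9, the API redesign 14. Eliminate offline sync.
Round 4: SSO login 16, the API redesign 14. SSO login has a majority.

SSO login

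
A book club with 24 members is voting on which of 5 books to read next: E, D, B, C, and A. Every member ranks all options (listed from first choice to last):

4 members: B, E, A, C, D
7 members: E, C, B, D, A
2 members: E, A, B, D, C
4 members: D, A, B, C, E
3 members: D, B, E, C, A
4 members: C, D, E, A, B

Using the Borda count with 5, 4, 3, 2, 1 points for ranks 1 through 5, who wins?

E

E: 4·4 + 7·5 + 2·5 + 4·1 + 3·3 + 4·3 = 86
D: 4·1 + 7·2 + 2·2 + 4·5 + 3·5 + 4·4 = 73
B: 4·5 + 7·3 + 2·3 + 4·3 + 3·4 + 4·1 = 75
C: 4·2 + 7·4 + 2·1 + 4·2 + 3·2 + 4·5 = 72
A: 4·3 + 7·1 + 2·4 + 4·4 + 3·1 + 4·2 = 54
E has the highest Borda score (86).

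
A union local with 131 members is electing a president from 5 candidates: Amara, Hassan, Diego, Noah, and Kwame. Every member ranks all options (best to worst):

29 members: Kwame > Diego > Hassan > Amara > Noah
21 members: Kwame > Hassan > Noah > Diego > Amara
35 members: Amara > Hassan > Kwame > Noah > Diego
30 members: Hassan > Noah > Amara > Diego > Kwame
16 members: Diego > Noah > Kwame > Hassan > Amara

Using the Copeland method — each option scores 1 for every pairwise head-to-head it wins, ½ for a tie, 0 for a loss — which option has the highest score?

Kwame

Amara: loses to Hassan, Diego, Noah, and Kwame → score 0.
Hassan: beats Amara, Diego, and Noah; loses to Kwame → score 3.
Diego: beats Amara; loses to Hassan, Noah, and Kwame → score 1.
Noah: beats Amara and Diego; loses to Hassan and Kwame → score 2.
Kwame: beats Amara, Hassan, Diego, and Noah → score 4.
Kwame has the best pairwise record.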